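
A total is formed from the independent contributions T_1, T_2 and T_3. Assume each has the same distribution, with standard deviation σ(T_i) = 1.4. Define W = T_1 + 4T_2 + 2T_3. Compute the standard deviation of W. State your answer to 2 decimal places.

6.42

Var(T_i) = (1.4)² = 1.96
By independence, Var(W) = (1)²Var(T_1) + (4)²Var(T_2) + (2)²Var(T_3)
= (1)²·1.96 + (4)²·1.96 + (2)²·1.96 = 41.16
σ(W) = √41.16 ≈ 6.42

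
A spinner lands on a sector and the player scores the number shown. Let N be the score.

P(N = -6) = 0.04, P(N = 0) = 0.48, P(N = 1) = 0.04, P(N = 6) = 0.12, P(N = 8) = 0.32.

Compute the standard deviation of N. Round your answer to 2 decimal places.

E[N] = (-6)(0.04) + (0)(0.48) + (1)(0.04) + (6)(0.12) + (8)(0.32) = 3.08
E[N²] = (-6)²(0.04) + (0)²(0.48) + (1)²(0.04) + (6)²(0.12) + (8)²(0.32) = 26.28
Var(N) = E[N²] − (E[N])² = 26.28 − (3.08)² = 16.7936
sd(N) = √16.7936 ≈ 4.10

4.10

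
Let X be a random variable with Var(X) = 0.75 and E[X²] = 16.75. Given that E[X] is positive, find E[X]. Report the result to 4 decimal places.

4.0000

(E[X])² = E[X²] − Var(X) = 16.75 − 0.75 = 16
E[X] = √16 = 4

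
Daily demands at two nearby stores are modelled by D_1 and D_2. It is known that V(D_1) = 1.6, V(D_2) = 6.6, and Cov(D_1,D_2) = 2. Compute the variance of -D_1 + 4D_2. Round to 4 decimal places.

91.2000

V(-D_1 + 4D_2) = (-1)²·V(D_1) + (4)²·V(D_2) + 2·(-1)·(4)·Cov(D_1,D_2)
= 1·1.6 + 16·6.6 + -8·2 = 91.2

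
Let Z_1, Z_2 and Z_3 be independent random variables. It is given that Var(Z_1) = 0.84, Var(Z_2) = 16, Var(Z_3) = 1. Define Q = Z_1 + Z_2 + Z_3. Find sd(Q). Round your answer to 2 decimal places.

By independence, Var(Q) = (1)²Var(Z_1) + (1)²Var(Z_2) + (1)²Var(Z_3)
= (1)²·0.84 + (1)²·16 + (1)²·1 = 17.84
sd(Q) = √17.84 ≈ 4.22

4.22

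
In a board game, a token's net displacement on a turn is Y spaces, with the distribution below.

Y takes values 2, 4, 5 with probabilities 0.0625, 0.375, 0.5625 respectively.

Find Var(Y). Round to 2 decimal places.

0.62

E[Y] = (2)(0.0625) + (4)(0.375) + (5)(0.5625) = 4.4375
E[Y²] = (2)²(0.0625) + (4)²(0.375) + (5)²(0.5625) = 20.3125
Var(Y) = E[Y²] − (E[Y])² = 20.3125 − (4.4375)² = 0.62109375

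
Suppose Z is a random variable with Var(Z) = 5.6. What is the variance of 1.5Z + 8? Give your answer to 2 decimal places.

Var(1.5Z + 8) = (1.5)²·Var(Z) = 2.25·5.6 = 12.6

12.60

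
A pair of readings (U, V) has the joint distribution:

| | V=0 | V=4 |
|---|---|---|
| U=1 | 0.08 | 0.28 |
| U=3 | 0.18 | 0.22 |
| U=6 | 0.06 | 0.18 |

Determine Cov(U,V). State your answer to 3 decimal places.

-0.080

E[U] = 3,  E[V] = 2.72
E[UV] = 8.08
Cov(U,V) = E[UV] − E[U]E[V] = 8.08 − (3)(2.72) = -0.08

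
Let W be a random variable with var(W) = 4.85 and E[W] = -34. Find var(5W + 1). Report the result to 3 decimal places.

var(5W + 1) = (5)²·var(W) = 25·4.85 = 121.25

121.250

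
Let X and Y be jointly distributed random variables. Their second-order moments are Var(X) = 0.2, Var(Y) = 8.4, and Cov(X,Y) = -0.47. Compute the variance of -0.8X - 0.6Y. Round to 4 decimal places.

2.7008

Var(-0.8X - 0.6Y) = (-0.8)²·Var(X) + (-0.6)²·Var(Y) + 2·(-0.8)·(-0.6)·Cov(X,Y)
= 0.64·0.2 + 0.36·8.4 + 0.96·-0.47 = 2.7008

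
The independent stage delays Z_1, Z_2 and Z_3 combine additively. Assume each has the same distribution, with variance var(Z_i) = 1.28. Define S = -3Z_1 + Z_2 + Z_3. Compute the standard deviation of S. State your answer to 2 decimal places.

By independence, var(S) = (-3)²var(Z_1) + (1)²var(Z_2) + (1)²var(Z_3)
= (-3)²·1.28 + (1)²·1.28 + (1)²·1.28 = 14.08
SD(S) = √14.08 ≈ 3.75

3.75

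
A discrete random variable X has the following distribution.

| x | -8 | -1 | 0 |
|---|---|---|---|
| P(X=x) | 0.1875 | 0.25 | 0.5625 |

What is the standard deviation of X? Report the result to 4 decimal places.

E[X] = (-8)(0.1875) + (-1)(0.25) + (0)(0.5625) = -1.75
E[X²] = (-8)²(0.1875) + (-1)²(0.25) + (0)²(0.5625) = 12.25
Var(X) = E[X²] − (E[X])² = 12.25 − (-1.75)² = 9.1875
SD(X) = √9.1875 ≈ 3.0311

3.0311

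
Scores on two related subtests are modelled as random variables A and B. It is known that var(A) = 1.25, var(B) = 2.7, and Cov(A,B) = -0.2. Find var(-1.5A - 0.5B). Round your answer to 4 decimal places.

3.1875

var(-1.5A - 0.5B) = (-1.5)²·var(A) + (-0.5)²·var(B) + 2·(-1.5)·(-0.5)·Cov(A,B)
= 2.25·1.25 + 0.25·2.7 + 1.5·-0.2 = 3.1875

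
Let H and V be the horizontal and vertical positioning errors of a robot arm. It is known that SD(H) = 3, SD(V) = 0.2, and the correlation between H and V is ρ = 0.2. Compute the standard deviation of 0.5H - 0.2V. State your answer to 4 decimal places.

Var(H) = (3)² = 9;  Var(V) = (0.2)² = 0.04
cov(H,V) = ρ·SD(H)·SD(V) = 0.2·3·0.2 = 0.12
Var(0.5H - 0.2V) = (0.5)²·Var(H) + (-0.2)²·Var(V) + 2·(0.5)·(-0.2)·cov(H,V)
= 0.25·9 + 0.04·0.04 + -0.2·0.12 = 2.2276
SD(0.5H - 0.2V) = √2.2276 ≈ 1.4925

1.4925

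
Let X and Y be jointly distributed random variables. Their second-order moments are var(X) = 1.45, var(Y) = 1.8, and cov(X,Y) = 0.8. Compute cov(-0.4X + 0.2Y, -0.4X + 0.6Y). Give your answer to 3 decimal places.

cov(-0.4X + 0.2Y, -0.4X + 0.6Y) = (-0.4)(-0.4)var(X) + (0.2)(0.6)var(Y) + [(-0.4)(0.6) + (0.2)(-0.4)]cov(X,Y)
= 0.16·1.45 + 0.12·1.8 + -0.32·0.8 = 0.192

0.192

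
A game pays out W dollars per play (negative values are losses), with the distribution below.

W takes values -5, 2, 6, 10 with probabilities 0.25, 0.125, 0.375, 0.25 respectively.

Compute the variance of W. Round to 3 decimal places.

E[W] = (-5)(0.25) + (2)(0.125) + (6)(0.375) + (10)(0.25) = 3.75
E[W²] = (-5)²(0.25) + (2)²(0.125) + (6)²(0.375) + (10)²(0.25) = 45.25
var(W) = E[W²] − (E[W])² = 45.25 − (3.75)² = 31.1875

31.188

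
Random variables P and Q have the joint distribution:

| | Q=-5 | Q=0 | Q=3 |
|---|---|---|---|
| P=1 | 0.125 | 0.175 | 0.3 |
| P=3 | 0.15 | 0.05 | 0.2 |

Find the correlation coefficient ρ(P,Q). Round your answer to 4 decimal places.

E[P] = 1.8,  E[Q] = 0.125
E[PQ] = -0.175
Cov(P,Q) = E[PQ] − E[P]E[Q] = -0.175 − (1.8)(0.125) = -0.4
Var(P) = 0.96,  Var(Q) = 11.359375
ρ = -0.4 / √(0.96·11.359375) ≈ -0.1211

-0.1211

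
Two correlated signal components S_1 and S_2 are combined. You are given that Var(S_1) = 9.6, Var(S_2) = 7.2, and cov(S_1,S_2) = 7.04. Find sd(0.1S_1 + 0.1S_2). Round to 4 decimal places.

0.5557

Var(0.1S_1 + 0.1S_2) = (0.1)²·Var(S_1) + (0.1)²·Var(S_2) + 2·(0.1)·(0.1)·cov(S_1,S_2)
= 0.01·9.6 + 0.01·7.2 + 0.02·7.04 = 0.3088
sd(0.1S_1 + 0.1S_2) = √0.3088 ≈ 0.5557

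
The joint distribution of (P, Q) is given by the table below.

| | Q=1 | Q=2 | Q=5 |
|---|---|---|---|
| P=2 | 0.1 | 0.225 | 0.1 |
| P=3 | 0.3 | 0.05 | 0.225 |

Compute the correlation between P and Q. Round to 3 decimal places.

0.052

E[P] = 2.575,  E[Q] = 2.575
E[PQ] = 6.675
Cov(P,Q) = E[PQ] − E[P]E[Q] = 6.675 − (2.575)(2.575) = 0.044375
V(P) = 0.244375,  V(Q) = 2.994375
ρ = 0.044375 / √(0.244375·2.994375) ≈ 0.052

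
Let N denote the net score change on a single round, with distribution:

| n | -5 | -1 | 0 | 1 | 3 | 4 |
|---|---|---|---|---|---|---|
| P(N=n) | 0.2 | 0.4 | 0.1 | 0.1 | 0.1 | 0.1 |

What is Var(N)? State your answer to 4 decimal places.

7.6400

E[N] = (-5)(0.2) + (-1)(0.4) + (0)(0.1) + (1)(0.1) + (3)(0.1) + (4)(0.1) = -0.6
E[N²] = (-5)²(0.2) + (-1)²(0.4) + (0)²(0.1) + (1)²(0.1) + (3)²(0.1) + (4)²(0.1) = 8
Var(N) = E[N²] − (E[N])² = 8 − (-0.6)² = 7.64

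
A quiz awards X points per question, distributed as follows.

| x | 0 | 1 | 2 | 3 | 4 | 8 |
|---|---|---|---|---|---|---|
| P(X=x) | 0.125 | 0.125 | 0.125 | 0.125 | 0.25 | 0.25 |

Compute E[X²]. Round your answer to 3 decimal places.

E[X²] = (0)²(0.125) + (1)²(0.125) + (2)²(0.125) + (3)²(0.125) + (4)²(0.25) + (8)²(0.25) = 21.75

21.750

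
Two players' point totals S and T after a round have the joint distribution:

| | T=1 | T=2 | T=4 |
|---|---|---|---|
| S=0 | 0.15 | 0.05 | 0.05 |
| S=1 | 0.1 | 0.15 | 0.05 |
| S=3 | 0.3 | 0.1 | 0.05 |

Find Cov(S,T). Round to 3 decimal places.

-0.188

E[S] = 1.65,  E[T] = 1.75
E[ST] = 2.7
Cov(S,T) = E[ST] − E[S]E[T] = 2.7 − (1.65)(1.75) = -0.1875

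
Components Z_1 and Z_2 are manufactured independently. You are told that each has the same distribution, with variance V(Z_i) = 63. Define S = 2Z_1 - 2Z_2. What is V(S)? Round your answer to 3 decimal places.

504.000

By independence, V(S) = (2)²V(Z_1) + (-2)²V(Z_2)
= (2)²·63 + (-2)²·63 = 504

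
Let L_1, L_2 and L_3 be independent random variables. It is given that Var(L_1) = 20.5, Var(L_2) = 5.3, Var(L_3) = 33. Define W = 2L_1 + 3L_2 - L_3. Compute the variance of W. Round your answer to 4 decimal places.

By independence, Var(W) = (2)²Var(L_1) + (3)²Var(L_2) + (-1)²Var(L_3)
= (2)²·20.5 + (3)²·5.3 + (-1)²·33 = 162.7

162.7000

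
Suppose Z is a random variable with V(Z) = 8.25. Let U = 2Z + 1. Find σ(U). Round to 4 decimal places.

5.7446

V(2Z + 1) = (2)²·8.25 = 33
σ(U) = √33 ≈ 5.7446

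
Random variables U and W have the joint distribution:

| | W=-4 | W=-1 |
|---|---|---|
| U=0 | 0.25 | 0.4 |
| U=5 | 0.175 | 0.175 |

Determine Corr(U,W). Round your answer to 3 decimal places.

E[U] = 1.75,  E[W] = -2.275
E[UW] = -4.375
cov(U,W) = E[UW] − E[U]E[W] = -4.375 − (1.75)(-2.275) = -0.39375
Var(U) = 5.6875,  Var(W) = 2.199375
ρ = -0.39375 / √(5.6875·2.199375) ≈ -0.111

-0.111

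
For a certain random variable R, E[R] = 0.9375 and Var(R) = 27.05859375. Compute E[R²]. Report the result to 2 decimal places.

27.94

E[R²] = Var(R) + (E[R])² = 27.05859375 + (0.9375)² = 27.9375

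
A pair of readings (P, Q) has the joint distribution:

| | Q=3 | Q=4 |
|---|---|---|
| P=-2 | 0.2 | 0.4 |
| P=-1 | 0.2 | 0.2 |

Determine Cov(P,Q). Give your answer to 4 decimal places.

E[P] = -1.6,  E[Q] = 3.6
E[PQ] = -5.8
Cov(P,Q) = E[PQ] − E[P]E[Q] = -5.8 − (-1.6)(3.6) = -0.04

-0.0400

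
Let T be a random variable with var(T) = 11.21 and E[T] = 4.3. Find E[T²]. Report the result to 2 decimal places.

E[T²] = var(T) + (E[T])² = 11.21 + (4.3)² = 29.7

29.70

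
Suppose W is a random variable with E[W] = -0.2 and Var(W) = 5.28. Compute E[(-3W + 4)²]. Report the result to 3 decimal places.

68.680

E[-3W + 4] = -3·-0.2 + 4 = 4.6
Var(-3W + 4) = (-3)²·5.28 = 47.52
E[(-3W + 4)²] = Var((-3W + 4)) + (E[(-3W + 4)])² = 47.52 + (4.6)² = 68.68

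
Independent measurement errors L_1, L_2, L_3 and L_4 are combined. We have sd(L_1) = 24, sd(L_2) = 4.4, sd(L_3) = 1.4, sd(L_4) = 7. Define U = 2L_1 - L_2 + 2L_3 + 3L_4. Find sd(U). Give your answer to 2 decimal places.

Var(L_1) = 576, Var(L_2) = 19.36, Var(L_3) = 1.96, Var(L_4) = 49
By independence, Var(U) = (2)²Var(L_1) + (-1)²Var(L_2) + (2)²Var(L_3) + (3)²Var(L_4)
= (2)²·576 + (-1)²·19.36 + (2)²·1.96 + (3)²·49 = 2772.2
sd(U) = √2772.2 ≈ 52.65

52.65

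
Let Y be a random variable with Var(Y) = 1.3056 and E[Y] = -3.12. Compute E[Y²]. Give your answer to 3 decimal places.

11.040

E[Y²] = Var(Y) + (E[Y])² = 1.3056 + (-3.12)² = 11.04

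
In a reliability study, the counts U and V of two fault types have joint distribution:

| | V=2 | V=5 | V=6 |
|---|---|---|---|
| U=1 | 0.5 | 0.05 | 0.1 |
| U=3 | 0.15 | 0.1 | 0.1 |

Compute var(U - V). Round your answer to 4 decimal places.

E[U] = 1.7,  E[V] = 3.25,  E[UV] = 6.05
var(U) = 3.8 − (1.7)² = 0.91;  var(V) = 13.55 − (3.25)² = 2.9875
Cov(U,V) = 6.05 − (1.7)(3.25) = 0.525
var(U - V) = (1)²·0.91 + (-1)²·2.9875 + 2·(1)·(-1)·0.525 = 2.8475

2.8475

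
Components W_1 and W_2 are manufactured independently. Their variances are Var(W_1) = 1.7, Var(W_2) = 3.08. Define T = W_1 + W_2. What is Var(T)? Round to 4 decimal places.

By independence, Var(T) = (1)²Var(W_1) + (1)²Var(W_2)
= (1)²·1.7 + (1)²·3.08 = 4.78

4.7800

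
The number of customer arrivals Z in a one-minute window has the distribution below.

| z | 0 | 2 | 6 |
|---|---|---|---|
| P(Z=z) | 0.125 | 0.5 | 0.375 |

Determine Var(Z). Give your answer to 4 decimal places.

4.9375

E[Z] = (0)(0.125) + (2)(0.5) + (6)(0.375) = 3.25
E[Z²] = (0)²(0.125) + (2)²(0.5) + (6)²(0.375) = 15.5
Var(Z) = E[Z²] − (E[Z])² = 15.5 − (3.25)² = 4.9375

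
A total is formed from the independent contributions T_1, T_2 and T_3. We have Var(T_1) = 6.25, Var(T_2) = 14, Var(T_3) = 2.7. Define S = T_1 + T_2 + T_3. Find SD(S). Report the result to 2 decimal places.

4.79

By independence, Var(S) = (1)²Var(T_1) + (1)²Var(T_2) + (1)²Var(T_3)
= (1)²·6.25 + (1)²·14 + (1)²·2.7 = 22.95
SD(S) = √22.95 ≈ 4.79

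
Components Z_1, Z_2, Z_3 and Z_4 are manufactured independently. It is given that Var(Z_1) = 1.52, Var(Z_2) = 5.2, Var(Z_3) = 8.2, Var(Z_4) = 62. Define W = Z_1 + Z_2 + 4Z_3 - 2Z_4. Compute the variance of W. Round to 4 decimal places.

By independence, Var(W) = (1)²Var(Z_1) + (1)²Var(Z_2) + (4)²Var(Z_3) + (-2)²Var(Z_4)
= (1)²·1.52 + (1)²·5.2 + (4)²·8.2 + (-2)²·62 = 385.92

385.9200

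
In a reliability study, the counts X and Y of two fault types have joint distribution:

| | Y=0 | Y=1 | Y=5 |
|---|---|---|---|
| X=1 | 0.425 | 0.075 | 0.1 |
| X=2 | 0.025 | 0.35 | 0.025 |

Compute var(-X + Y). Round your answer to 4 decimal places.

E[X] = 1.4,  E[Y] = 1.05,  E[XY] = 1.525
var(X) = 2.2 − (1.4)² = 0.24;  var(Y) = 3.55 − (1.05)² = 2.4475
Cov(X,Y) = 1.525 − (1.4)(1.05) = 0.055
var(-X + Y) = (-1)²·0.24 + (1)²·2.4475 + 2·(-1)·(1)·0.055 = 2.5775

2.5775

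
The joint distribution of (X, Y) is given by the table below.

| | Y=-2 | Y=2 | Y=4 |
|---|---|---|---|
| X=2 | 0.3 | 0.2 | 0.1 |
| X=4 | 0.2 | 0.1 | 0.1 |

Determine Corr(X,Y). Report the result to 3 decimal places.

E[X] = 2.8,  E[Y] = 0.4
E[XY] = 1.2
Cov(X,Y) = E[XY] − E[X]E[Y] = 1.2 − (2.8)(0.4) = 0.08
var(X) = 0.96,  var(Y) = 6.24
ρ = 0.08 / √(0.96·6.24) ≈ 0.033

0.033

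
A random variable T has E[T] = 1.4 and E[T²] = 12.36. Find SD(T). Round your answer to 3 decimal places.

Var(T) = 12.36 − (1.4)² = 10.4
SD(T) = √10.4 ≈ 3.225

3.225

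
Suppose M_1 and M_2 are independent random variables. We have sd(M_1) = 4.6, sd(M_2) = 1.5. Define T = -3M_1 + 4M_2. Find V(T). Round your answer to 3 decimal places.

226.440

V(M_1) = 21.16, V(M_2) = 2.25
By independence, V(T) = (-3)²V(M_1) + (4)²V(M_2)
= (-3)²·21.16 + (4)²·2.25 = 226.44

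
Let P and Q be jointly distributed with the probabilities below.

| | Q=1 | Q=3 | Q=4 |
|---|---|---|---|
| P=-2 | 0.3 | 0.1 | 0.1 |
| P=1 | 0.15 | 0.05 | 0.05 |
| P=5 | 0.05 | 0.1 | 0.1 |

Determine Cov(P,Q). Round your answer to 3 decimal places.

1.125

E[P] = 0.5,  E[Q] = 2.25
E[PQ] = 2.25
Cov(P,Q) = E[PQ] − E[P]E[Q] = 2.25 − (0.5)(2.25) = 1.125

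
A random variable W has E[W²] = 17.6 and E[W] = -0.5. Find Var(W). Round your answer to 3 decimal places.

Var(W) = 17.6 − (-0.5)² = 17.35

17.350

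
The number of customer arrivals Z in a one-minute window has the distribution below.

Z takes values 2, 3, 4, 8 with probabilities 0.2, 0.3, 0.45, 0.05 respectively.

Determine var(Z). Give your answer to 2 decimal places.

E[Z] = (2)(0.2) + (3)(0.3) + (4)(0.45) + (8)(0.05) = 3.5
E[Z²] = (2)²(0.2) + (3)²(0.3) + (4)²(0.45) + (8)²(0.05) = 13.9
var(Z) = E[Z²] − (E[Z])² = 13.9 − (3.5)² = 1.65

1.65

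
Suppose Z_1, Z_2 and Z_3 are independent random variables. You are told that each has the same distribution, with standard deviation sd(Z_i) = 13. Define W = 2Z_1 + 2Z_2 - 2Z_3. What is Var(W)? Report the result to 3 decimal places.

Var(Z_i) = (13)² = 169
By independence, Var(W) = (2)²Var(Z_1) + (2)²Var(Z_2) + (-2)²Var(Z_3)
= (2)²·169 + (2)²·169 + (-2)²·169 = 2028

2028.000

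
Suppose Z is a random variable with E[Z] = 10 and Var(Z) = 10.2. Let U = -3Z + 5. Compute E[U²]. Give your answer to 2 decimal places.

E[-3Z + 5] = -3·10 + 5 = -25
Var(-3Z + 5) = (-3)²·10.2 = 91.8
E[U²] = Var(U) + (E[U])² = 91.8 + (-25)² = 716.8

716.80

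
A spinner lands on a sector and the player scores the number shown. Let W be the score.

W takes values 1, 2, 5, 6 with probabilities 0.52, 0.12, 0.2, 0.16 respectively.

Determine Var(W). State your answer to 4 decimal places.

E[W] = (1)(0.52) + (2)(0.12) + (5)(0.2) + (6)(0.16) = 2.72
E[W²] = (1)²(0.52) + (2)²(0.12) + (5)²(0.2) + (6)²(0.16) = 11.76
Var(W) = E[W²] − (E[W])² = 11.76 − (2.72)² = 4.3616

4.3616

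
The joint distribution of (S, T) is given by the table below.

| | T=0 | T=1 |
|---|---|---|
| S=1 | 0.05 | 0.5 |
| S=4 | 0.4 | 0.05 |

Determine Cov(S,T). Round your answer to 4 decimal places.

-0.5925

E[S] = 2.35,  E[T] = 0.55
E[ST] = 0.7
Cov(S,T) = E[ST] − E[S]E[T] = 0.7 − (2.35)(0.55) = -0.5925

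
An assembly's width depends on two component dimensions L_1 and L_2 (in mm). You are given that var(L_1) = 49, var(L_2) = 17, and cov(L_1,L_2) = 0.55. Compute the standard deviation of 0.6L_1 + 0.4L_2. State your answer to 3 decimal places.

var(0.6L_1 + 0.4L_2) = (0.6)²·var(L_1) + (0.4)²·var(L_2) + 2·(0.6)·(0.4)·cov(L_1,L_2)
= 0.36·49 + 0.16·17 + 0.48·0.55 = 20.624
SD(0.6L_1 + 0.4L_2) = √20.624 ≈ 4.541

4.541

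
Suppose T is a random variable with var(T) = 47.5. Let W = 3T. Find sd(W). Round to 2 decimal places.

var(3T) = (3)²·47.5 = 427.5
sd(W) = √427.5 ≈ 20.68

20.68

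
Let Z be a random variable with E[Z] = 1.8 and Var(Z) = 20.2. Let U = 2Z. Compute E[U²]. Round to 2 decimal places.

93.76

E[2Z] = 2·1.8 = 3.6
Var(2Z) = (2)²·20.2 = 80.8
E[U²] = Var(U) + (E[U])² = 80.8 + (3.6)² = 93.76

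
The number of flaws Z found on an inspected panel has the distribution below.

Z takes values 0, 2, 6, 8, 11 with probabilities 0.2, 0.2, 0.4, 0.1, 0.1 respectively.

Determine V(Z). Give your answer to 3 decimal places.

11.610

E[Z] = (0)(0.2) + (2)(0.2) + (6)(0.4) + (8)(0.1) + (11)(0.1) = 4.7
E[Z²] = (0)²(0.2) + (2)²(0.2) + (6)²(0.4) + (8)²(0.1) + (11)²(0.1) = 33.7
V(Z) = E[Z²] − (E[Z])² = 33.7 − (4.7)² = 11.61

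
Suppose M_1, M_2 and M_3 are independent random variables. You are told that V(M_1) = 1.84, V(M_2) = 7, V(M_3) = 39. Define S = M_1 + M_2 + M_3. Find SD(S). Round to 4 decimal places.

By independence, V(S) = (1)²V(M_1) + (1)²V(M_2) + (1)²V(M_3)
= (1)²·1.84 + (1)²·7 + (1)²·39 = 47.84
SD(S) = √47.84 ≈ 6.9166

6.9166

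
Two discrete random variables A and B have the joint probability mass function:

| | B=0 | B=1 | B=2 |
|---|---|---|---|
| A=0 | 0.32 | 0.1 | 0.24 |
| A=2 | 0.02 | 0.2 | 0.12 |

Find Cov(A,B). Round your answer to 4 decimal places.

E[A] = 0.68,  E[B] = 1.02
E[AB] = 0.88
Cov(A,B) = E[AB] − E[A]E[B] = 0.88 − (0.68)(1.02) = 0.1864

0.1864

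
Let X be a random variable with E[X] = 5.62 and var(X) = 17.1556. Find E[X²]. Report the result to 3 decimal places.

48.740

E[X²] = var(X) + (E[X])² = 17.1556 + (5.62)² = 48.74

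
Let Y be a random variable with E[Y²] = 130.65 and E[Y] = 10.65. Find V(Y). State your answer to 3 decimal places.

17.228

V(Y) = 130.65 − (10.65)² = 17.2275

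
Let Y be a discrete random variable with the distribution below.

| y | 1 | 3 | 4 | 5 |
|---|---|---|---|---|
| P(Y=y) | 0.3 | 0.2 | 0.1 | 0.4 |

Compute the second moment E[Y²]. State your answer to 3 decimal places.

E[Y²] = (1)²(0.3) + (3)²(0.2) + (4)²(0.1) + (5)²(0.4) = 13.7

13.700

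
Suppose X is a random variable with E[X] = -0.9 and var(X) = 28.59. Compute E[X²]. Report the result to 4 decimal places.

29.4000

E[X²] = var(X) + (E[X])² = 28.59 + (-0.9)² = 29.4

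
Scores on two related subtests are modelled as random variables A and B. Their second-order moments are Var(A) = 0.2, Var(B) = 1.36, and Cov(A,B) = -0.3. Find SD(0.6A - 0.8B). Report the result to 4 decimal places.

Var(0.6A - 0.8B) = (0.6)²·Var(A) + (-0.8)²·Var(B) + 2·(0.6)·(-0.8)·Cov(A,B)
= 0.36·0.2 + 0.64·1.36 + -0.96·-0.3 = 1.2304
SD(0.6A - 0.8B) = √1.2304 ≈ 1.1092

1.1092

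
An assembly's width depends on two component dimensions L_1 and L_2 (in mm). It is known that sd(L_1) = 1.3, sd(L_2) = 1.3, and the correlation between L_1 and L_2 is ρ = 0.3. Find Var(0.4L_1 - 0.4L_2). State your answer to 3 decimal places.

0.379

Var(L_1) = (1.3)² = 1.69;  Var(L_2) = (1.3)² = 1.69
Cov(L_1,L_2) = ρ·sd(L_1)·sd(L_2) = 0.3·1.3·1.3 = 0.507
Var(0.4L_1 - 0.4L_2) = (0.4)²·Var(L_1) + (-0.4)²·Var(L_2) + 2·(0.4)·(-0.4)·Cov(L_1,L_2)
= 0.16·1.69 + 0.16·1.69 + -0.32·0.507 = 0.37856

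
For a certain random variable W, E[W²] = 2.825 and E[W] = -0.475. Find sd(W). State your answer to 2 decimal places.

var(W) = 2.825 − (-0.475)² = 2.599375
sd(W) = √2.599375 ≈ 1.61

1.61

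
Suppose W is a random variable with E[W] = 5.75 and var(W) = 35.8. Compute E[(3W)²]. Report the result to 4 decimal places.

619.7625

E[3W] = 3·5.75 = 17.25
var(3W) = (3)²·35.8 = 322.2
E[(3W)²] = var((3W)) + (E[(3W)])² = 322.2 + (17.25)² = 619.7625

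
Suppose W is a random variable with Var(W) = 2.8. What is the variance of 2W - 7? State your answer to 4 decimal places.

11.2000

Var(2W - 7) = (2)²·Var(W) = 4·2.8 = 11.2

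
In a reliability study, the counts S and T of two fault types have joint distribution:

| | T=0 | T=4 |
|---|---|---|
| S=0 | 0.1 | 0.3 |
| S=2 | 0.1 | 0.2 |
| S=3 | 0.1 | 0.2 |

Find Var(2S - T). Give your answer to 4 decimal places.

10.7600

E[S] = 1.5,  E[T] = 2.8,  E[ST] = 4
Var(S) = 3.9 − (1.5)² = 1.65;  Var(T) = 11.2 − (2.8)² = 3.36
cov(S,T) = 4 − (1.5)(2.8) = -0.2
Var(2S - T) = (2)²·1.65 + (-1)²·3.36 + 2·(2)·(-1)·-0.2 = 10.76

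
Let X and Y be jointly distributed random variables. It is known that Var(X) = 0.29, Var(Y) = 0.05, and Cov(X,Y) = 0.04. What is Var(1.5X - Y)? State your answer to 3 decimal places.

Var(1.5X - Y) = (1.5)²·Var(X) + (-1)²·Var(Y) + 2·(1.5)·(-1)·Cov(X,Y)
= 2.25·0.29 + 1·0.05 + -3·0.04 = 0.5825

0.583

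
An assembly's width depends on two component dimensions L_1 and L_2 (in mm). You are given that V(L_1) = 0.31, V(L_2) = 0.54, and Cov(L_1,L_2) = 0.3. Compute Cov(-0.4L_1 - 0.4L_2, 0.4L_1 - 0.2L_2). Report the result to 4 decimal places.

Cov(-0.4L_1 - 0.4L_2, 0.4L_1 - 0.2L_2) = (-0.4)(0.4)V(L_1) + (-0.4)(-0.2)V(L_2) + [(-0.4)(-0.2) + (-0.4)(0.4)]Cov(L_1,L_2)
= -0.16·0.31 + 0.08·0.54 + -0.08·0.3 = -0.0304

-0.0304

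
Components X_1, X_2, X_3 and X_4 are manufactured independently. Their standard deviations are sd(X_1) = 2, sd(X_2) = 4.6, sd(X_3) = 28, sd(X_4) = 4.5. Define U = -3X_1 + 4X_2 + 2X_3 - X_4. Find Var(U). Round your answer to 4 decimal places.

3530.8100

Var(X_1) = 4, Var(X_2) = 21.16, Var(X_3) = 784, Var(X_4) = 20.25
By independence, Var(U) = (-3)²Var(X_1) + (4)²Var(X_2) + (2)²Var(X_3) + (-1)²Var(X_4)
= (-3)²·4 + (4)²·21.16 + (2)²·784 + (-1)²·20.25 = 3530.81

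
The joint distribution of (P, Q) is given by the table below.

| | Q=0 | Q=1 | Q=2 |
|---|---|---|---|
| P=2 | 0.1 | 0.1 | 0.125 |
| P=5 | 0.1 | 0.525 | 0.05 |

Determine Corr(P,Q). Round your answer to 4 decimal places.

-0.1156

E[P] = 4.025,  E[Q] = 0.975
E[PQ] = 3.825
cov(P,Q) = E[PQ] − E[P]E[Q] = 3.825 − (4.025)(0.975) = -0.099375
Var(P) = 1.974375,  Var(Q) = 0.374375
ρ = -0.099375 / √(1.974375·0.374375) ≈ -0.1156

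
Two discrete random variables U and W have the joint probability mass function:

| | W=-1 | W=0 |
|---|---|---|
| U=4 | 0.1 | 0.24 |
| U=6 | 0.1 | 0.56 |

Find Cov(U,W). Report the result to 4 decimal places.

E[U] = 5.32,  E[W] = -0.2
E[UW] = -1
Cov(U,W) = E[UW] − E[U]E[W] = -1 − (5.32)(-0.2) = 0.064

0.0640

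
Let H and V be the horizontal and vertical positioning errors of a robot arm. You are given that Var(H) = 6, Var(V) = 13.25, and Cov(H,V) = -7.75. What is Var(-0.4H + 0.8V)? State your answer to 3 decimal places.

Var(-0.4H + 0.8V) = (-0.4)²·Var(H) + (0.8)²·Var(V) + 2·(-0.4)·(0.8)·Cov(H,V)
= 0.16·6 + 0.64·13.25 + -0.64·-7.75 = 14.4

14.400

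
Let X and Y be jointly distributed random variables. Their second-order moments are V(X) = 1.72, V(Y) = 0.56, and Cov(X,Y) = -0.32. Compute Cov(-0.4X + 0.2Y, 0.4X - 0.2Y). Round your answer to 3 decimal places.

Cov(-0.4X + 0.2Y, 0.4X - 0.2Y) = (-0.4)(0.4)V(X) + (0.2)(-0.2)V(Y) + [(-0.4)(-0.2) + (0.2)(0.4)]Cov(X,Y)
= -0.16·1.72 + -0.04·0.56 + 0.16·-0.32 = -0.3488

-0.349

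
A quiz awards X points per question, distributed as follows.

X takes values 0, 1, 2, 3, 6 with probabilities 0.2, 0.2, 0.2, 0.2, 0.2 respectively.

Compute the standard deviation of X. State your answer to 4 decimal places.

E[X] = (0)(0.2) + (1)(0.2) + (2)(0.2) + (3)(0.2) + (6)(0.2) = 2.4
E[X²] = (0)²(0.2) + (1)²(0.2) + (2)²(0.2) + (3)²(0.2) + (6)²(0.2) = 10
var(X) = E[X²] − (E[X])² = 10 − (2.4)² = 4.24
sd(X) = √4.24 ≈ 2.0591

2.0591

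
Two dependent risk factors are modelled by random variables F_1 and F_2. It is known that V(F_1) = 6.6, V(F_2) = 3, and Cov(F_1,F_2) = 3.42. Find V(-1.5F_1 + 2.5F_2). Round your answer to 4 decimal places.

V(-1.5F_1 + 2.5F_2) = (-1.5)²·V(F_1) + (2.5)²·V(F_2) + 2·(-1.5)·(2.5)·Cov(F_1,F_2)
= 2.25·6.6 + 6.25·3 + -7.5·3.42 = 7.95

7.9500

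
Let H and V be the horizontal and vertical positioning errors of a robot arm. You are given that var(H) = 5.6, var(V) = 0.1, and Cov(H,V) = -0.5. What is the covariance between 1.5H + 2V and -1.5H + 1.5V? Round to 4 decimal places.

-11.9250

Cov(1.5H + 2V, -1.5H + 1.5V) = (1.5)(-1.5)var(H) + (2)(1.5)var(V) + [(1.5)(1.5) + (2)(-1.5)]Cov(H,V)
= -2.25·5.6 + 3·0.1 + -0.75·-0.5 = -11.925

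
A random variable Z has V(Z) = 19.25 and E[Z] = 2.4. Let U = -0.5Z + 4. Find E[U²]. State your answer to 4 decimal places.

12.6525

E[-0.5Z + 4] = -0.5·2.4 + 4 = 2.8
V(-0.5Z + 4) = (-0.5)²·19.25 = 4.8125
E[U²] = V(U) + (E[U])² = 4.8125 + (2.8)² = 12.6525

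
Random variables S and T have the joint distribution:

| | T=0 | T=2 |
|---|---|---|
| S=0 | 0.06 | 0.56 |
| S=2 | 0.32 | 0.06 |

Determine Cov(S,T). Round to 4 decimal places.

-0.7024

E[S] = 0.76,  E[T] = 1.24
E[ST] = 0.24
Cov(S,T) = E[ST] − E[S]E[T] = 0.24 − (0.76)(1.24) = -0.7024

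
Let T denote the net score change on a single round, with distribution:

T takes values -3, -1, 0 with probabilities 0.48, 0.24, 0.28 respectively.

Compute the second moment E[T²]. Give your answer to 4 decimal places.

E[T²] = (-3)²(0.48) + (-1)²(0.24) + (0)²(0.28) = 4.56

4.5600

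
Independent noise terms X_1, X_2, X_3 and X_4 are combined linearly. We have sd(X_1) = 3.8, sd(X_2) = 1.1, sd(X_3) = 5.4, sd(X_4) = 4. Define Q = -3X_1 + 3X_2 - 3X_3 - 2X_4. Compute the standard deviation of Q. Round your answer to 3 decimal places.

V(X_1) = 14.44, V(X_2) = 1.21, V(X_3) = 29.16, V(X_4) = 16
By independence, V(Q) = (-3)²V(X_1) + (3)²V(X_2) + (-3)²V(X_3) + (-2)²V(X_4)
= (-3)²·14.44 + (3)²·1.21 + (-3)²·29.16 + (-2)²·16 = 467.29
sd(Q) = √467.29 ≈ 21.617

21.617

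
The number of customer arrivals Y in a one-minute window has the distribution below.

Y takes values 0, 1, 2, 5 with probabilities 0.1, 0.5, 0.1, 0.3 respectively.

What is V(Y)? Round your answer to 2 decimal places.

3.56

E[Y] = (0)(0.1) + (1)(0.5) + (2)(0.1) + (5)(0.3) = 2.2
E[Y²] = (0)²(0.1) + (1)²(0.5) + (2)²(0.1) + (5)²(0.3) = 8.4
V(Y) = E[Y²] − (E[Y])² = 8.4 − (2.2)² = 3.56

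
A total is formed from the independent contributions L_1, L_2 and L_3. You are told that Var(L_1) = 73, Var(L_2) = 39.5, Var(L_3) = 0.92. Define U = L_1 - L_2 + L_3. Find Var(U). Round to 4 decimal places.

By independence, Var(U) = (1)²Var(L_1) + (-1)²Var(L_2) + (1)²Var(L_3)
= (1)²·73 + (-1)²·39.5 + (1)²·0.92 = 113.42

113.4200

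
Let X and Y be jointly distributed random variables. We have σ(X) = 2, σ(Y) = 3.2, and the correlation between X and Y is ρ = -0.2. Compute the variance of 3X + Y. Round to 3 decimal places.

38.560

Var(X) = (2)² = 4;  Var(Y) = (3.2)² = 10.24
cov(X,Y) = ρ·σ(X)·σ(Y) = -0.2·2·3.2 = -1.28
Var(3X + Y) = (3)²·Var(X) + (1)²·Var(Y) + 2·(3)·(1)·cov(X,Y)
= 9·4 + 1·10.24 + 6·-1.28 = 38.56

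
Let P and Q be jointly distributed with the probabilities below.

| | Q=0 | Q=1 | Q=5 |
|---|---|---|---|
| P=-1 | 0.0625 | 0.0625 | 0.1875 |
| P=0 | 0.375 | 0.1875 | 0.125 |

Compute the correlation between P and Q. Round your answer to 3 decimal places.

E[P] = -0.3125,  E[Q] = 1.8125
E[PQ] = -1
Cov(P,Q) = E[PQ] − E[P]E[Q] = -1 − (-0.3125)(1.8125) = -0.43359375
var(P) = 0.21484375,  var(Q) = 4.77734375
ρ = -0.43359375 / √(0.21484375·4.77734375) ≈ -0.428

-0.428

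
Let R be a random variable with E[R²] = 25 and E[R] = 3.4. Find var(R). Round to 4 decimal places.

13.4400

var(R) = 25 − (3.4)² = 13.44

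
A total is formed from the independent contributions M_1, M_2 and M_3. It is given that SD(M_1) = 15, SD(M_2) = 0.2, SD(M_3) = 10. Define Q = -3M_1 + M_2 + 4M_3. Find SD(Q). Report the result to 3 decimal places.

60.208

Var(M_1) = 225, Var(M_2) = 0.04, Var(M_3) = 100
By independence, Var(Q) = (-3)²Var(M_1) + (1)²Var(M_2) + (4)²Var(M_3)
= (-3)²·225 + (1)²·0.04 + (4)²·100 = 3625.04
SD(Q) = √3625.04 ≈ 60.208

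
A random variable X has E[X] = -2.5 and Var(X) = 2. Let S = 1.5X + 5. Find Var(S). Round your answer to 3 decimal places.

4.500

Var(1.5X + 5) = (1.5)²·Var(X) = 2.25·2 = 4.5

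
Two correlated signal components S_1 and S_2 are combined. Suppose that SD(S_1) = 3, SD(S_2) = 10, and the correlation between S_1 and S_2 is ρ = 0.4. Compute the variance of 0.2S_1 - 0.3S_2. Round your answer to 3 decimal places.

var(S_1) = (3)² = 9;  var(S_2) = (10)² = 100
Cov(S_1,S_2) = ρ·SD(S_1)·SD(S_2) = 0.4·3·10 = 12
var(0.2S_1 - 0.3S_2) = (0.2)²·var(S_1) + (-0.3)²·var(S_2) + 2·(0.2)·(-0.3)·Cov(S_1,S_2)
= 0.04·9 + 0.09·100 + -0.12·12 = 7.92

7.920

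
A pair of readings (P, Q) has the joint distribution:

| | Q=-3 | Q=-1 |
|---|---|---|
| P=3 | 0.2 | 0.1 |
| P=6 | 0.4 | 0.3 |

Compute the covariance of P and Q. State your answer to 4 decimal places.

E[P] = 5.1,  E[Q] = -2.2
E[PQ] = -11.1
Cov(P,Q) = E[PQ] − E[P]E[Q] = -11.1 − (5.1)(-2.2) = 0.12

0.1200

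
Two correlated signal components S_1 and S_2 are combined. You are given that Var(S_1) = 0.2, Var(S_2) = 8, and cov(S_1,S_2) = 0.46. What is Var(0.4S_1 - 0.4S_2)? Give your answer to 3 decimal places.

Var(0.4S_1 - 0.4S_2) = (0.4)²·Var(S_1) + (-0.4)²·Var(S_2) + 2·(0.4)·(-0.4)·cov(S_1,S_2)
= 0.16·0.2 + 0.16·8 + -0.32·0.46 = 1.1648

1.165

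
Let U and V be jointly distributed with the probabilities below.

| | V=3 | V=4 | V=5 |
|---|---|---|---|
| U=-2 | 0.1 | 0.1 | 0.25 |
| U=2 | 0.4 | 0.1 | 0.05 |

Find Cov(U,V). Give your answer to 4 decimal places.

-0.9600

E[U] = 0.2,  E[V] = 3.8
E[UV] = -0.2
Cov(U,V) = E[UV] − E[U]E[V] = -0.2 − (0.2)(3.8) = -0.96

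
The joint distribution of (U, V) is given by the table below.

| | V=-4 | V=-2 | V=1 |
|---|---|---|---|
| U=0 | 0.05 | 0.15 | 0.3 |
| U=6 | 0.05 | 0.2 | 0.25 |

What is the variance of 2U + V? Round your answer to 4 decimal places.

E[U] = 3,  E[V] = -0.55,  E[UV] = -2.1
Var(U) = 18 − (3)² = 9;  Var(V) = 3.55 − (-0.55)² = 3.2475
Cov(U,V) = -2.1 − (3)(-0.55) = -0.45
Var(2U + V) = (2)²·9 + (1)²·3.2475 + 2·(2)·(1)·-0.45 = 37.4475

37.4475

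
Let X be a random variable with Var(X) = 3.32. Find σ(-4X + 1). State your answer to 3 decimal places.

7.288

Var(-4X + 1) = (-4)²·3.32 = 53.12
σ(-4X + 1) = √53.12 ≈ 7.288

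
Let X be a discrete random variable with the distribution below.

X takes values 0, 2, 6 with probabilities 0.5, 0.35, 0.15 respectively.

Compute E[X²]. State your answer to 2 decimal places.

E[X²] = (0)²(0.5) + (2)²(0.35) + (6)²(0.15) = 6.8

6.80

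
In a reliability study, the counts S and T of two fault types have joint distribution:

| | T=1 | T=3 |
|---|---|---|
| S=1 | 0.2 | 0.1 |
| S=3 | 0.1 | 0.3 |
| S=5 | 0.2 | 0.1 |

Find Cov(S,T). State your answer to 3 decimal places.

0.000

E[S] = 3,  E[T] = 2
E[ST] = 6
Cov(S,T) = E[ST] − E[S]E[T] = 6 − (3)(2) = 0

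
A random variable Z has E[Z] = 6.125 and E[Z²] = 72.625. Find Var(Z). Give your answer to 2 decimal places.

35.11

Var(Z) = 72.625 − (6.125)² = 35.109375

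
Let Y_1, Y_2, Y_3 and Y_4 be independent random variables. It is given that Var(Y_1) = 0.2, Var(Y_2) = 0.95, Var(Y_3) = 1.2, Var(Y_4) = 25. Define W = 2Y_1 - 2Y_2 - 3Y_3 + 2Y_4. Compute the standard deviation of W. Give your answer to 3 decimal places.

10.742

By independence, Var(W) = (2)²Var(Y_1) + (-2)²Var(Y_2) + (-3)²Var(Y_3) + (2)²Var(Y_4)
= (2)²·0.2 + (-2)²·0.95 + (-3)²·1.2 + (2)²·25 = 115.4
sd(W) = √115.4 ≈ 10.742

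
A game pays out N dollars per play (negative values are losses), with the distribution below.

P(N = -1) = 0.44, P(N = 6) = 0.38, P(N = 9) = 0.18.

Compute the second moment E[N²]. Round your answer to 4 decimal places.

E[N²] = (-1)²(0.44) + (6)²(0.38) + (9)²(0.18) = 28.7

28.7000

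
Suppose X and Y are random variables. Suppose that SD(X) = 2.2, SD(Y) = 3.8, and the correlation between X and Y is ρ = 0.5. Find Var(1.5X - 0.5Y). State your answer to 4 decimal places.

Var(X) = (2.2)² = 4.84;  Var(Y) = (3.8)² = 14.44
Cov(X,Y) = ρ·SD(X)·SD(Y) = 0.5·2.2·3.8 = 4.18
Var(1.5X - 0.5Y) = (1.5)²·Var(X) + (-0.5)²·Var(Y) + 2·(1.5)·(-0.5)·Cov(X,Y)
= 2.25·4.84 + 0.25·14.44 + -1.5·4.18 = 8.23

8.2300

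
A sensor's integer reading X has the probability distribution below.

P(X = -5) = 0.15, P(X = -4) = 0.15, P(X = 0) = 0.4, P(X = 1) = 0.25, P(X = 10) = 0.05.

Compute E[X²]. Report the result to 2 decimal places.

E[X²] = (-5)²(0.15) + (-4)²(0.15) + (0)²(0.4) + (1)²(0.25) + (10)²(0.05) = 11.4

11.40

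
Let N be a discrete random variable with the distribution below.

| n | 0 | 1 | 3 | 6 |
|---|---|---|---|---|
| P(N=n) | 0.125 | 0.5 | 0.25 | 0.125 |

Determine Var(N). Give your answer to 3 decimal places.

E[N] = (0)(0.125) + (1)(0.5) + (3)(0.25) + (6)(0.125) = 2
E[N²] = (0)²(0.125) + (1)²(0.5) + (3)²(0.25) + (6)²(0.125) = 7.25
Var(N) = E[N²] − (E[N])² = 7.25 − (2)² = 3.25

3.250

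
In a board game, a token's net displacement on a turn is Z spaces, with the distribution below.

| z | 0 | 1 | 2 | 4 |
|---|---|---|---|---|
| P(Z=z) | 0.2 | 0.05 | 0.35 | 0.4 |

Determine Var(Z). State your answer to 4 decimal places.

E[Z] = (0)(0.2) + (1)(0.05) + (2)(0.35) + (4)(0.4) = 2.35
E[Z²] = (0)²(0.2) + (1)²(0.05) + (2)²(0.35) + (4)²(0.4) = 7.85
Var(Z) = E[Z²] − (E[Z])² = 7.85 − (2.35)² = 2.3275

2.3275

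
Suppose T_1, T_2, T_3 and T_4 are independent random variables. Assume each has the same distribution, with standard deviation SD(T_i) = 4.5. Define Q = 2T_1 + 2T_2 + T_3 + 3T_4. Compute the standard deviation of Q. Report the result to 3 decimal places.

Var(T_i) = (4.5)² = 20.25
By independence, Var(Q) = (2)²Var(T_1) + (2)²Var(T_2) + (1)²Var(T_3) + (3)²Var(T_4)
= (2)²·20.25 + (2)²·20.25 + (1)²·20.25 + (3)²·20.25 = 364.5
SD(Q) = √364.5 ≈ 19.092

19.092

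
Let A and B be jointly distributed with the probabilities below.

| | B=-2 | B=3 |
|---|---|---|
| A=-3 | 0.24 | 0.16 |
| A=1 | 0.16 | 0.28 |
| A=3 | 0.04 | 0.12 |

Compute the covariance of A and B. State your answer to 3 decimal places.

1.584

E[A] = -0.28,  E[B] = 0.8
E[AB] = 1.36
Cov(A,B) = E[AB] − E[A]E[B] = 1.36 − (-0.28)(0.8) = 1.584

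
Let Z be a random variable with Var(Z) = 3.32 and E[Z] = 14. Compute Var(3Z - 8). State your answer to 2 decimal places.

29.88

Var(3Z - 8) = (3)²·Var(Z) = 9·3.32 = 29.88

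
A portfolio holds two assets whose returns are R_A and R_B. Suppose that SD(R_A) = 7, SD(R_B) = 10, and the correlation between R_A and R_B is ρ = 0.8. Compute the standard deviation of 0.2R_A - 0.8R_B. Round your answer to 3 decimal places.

6.931

var(R_A) = (7)² = 49;  var(R_B) = (10)² = 100
cov(R_A,R_B) = ρ·SD(R_A)·SD(R_B) = 0.8·7·10 = 56
var(0.2R_A - 0.8R_B) = (0.2)²·var(R_A) + (-0.8)²·var(R_B) + 2·(0.2)·(-0.8)·cov(R_A,R_B)
= 0.04·49 + 0.64·100 + -0.32·56 = 48.04
SD(0.2R_A - 0.8R_B) = √48.04 ≈ 6.931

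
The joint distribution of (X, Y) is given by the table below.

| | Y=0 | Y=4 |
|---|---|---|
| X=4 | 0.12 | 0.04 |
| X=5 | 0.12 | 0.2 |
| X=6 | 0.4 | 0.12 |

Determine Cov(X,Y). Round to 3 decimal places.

-0.198

E[X] = 5.36,  E[Y] = 1.44
E[XY] = 7.52
Cov(X,Y) = E[XY] − E[X]E[Y] = 7.52 − (5.36)(1.44) = -0.1984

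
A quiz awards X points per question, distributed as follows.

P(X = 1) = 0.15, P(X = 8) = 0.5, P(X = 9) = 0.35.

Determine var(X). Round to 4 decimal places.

E[X] = (1)(0.15) + (8)(0.5) + (9)(0.35) = 7.3
E[X²] = (1)²(0.15) + (8)²(0.5) + (9)²(0.35) = 60.5
var(X) = E[X²] − (E[X])² = 60.5 − (7.3)² = 7.21

7.2100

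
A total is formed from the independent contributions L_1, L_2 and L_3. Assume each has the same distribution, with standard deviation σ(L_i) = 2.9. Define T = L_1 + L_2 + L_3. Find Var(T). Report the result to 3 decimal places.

25.230

Var(L_i) = (2.9)² = 8.41
By independence, Var(T) = (1)²Var(L_1) + (1)²Var(L_2) + (1)²Var(L_3)
= (1)²·8.41 + (1)²·8.41 + (1)²·8.41 = 25.23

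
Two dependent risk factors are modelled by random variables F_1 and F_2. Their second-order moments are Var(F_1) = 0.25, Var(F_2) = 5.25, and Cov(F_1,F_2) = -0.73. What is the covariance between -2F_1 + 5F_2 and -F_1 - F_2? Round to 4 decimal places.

Cov(-2F_1 + 5F_2, -F_1 - F_2) = (-2)(-1)Var(F_1) + (5)(-1)Var(F_2) + [(-2)(-1) + (5)(-1)]Cov(F_1,F_2)
= 2·0.25 + -5·5.25 + -3·-0.73 = -23.56

-23.5600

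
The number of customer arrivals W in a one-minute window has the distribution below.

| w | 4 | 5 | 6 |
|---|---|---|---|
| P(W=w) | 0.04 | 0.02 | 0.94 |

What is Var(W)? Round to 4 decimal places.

E[W] = (4)(0.04) + (5)(0.02) + (6)(0.94) = 5.9
E[W²] = (4)²(0.04) + (5)²(0.02) + (6)²(0.94) = 34.98
Var(W) = E[W²] − (E[W])² = 34.98 − (5.9)² = 0.17

0.1700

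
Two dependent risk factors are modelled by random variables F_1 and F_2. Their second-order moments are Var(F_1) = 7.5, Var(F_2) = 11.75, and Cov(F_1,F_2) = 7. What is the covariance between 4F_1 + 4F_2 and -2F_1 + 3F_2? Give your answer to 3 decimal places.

Cov(4F_1 + 4F_2, -2F_1 + 3F_2) = (4)(-2)Var(F_1) + (4)(3)Var(F_2) + [(4)(3) + (4)(-2)]Cov(F_1,F_2)
= -8·7.5 + 12·11.75 + 4·7 = 109

109.000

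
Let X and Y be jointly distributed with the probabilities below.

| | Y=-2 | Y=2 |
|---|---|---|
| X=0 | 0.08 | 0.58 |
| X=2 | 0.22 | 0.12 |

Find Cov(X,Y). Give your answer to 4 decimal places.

-0.9440

E[X] = 0.68,  E[Y] = 0.8
E[XY] = -0.4
Cov(X,Y) = E[XY] − E[X]E[Y] = -0.4 − (0.68)(0.8) = -0.944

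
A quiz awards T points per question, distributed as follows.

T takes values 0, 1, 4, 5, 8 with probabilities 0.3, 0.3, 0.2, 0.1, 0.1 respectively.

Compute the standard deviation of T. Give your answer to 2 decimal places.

2.58

E[T] = (0)(0.3) + (1)(0.3) + (4)(0.2) + (5)(0.1) + (8)(0.1) = 2.4
E[T²] = (0)²(0.3) + (1)²(0.3) + (4)²(0.2) + (5)²(0.1) + (8)²(0.1) = 12.4
Var(T) = E[T²] − (E[T])² = 12.4 − (2.4)² = 6.64
σ(T) = √6.64 ≈ 2.58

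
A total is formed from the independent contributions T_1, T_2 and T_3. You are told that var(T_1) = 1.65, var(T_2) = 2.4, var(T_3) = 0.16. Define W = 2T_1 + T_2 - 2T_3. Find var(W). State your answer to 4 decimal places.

By independence, var(W) = (2)²var(T_1) + (1)²var(T_2) + (-2)²var(T_3)
= (2)²·1.65 + (1)²·2.4 + (-2)²·0.16 = 9.64

9.6400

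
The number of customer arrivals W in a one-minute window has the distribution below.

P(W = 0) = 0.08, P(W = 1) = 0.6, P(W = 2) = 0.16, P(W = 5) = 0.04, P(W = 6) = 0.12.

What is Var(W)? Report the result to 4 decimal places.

3.1744

E[W] = (0)(0.08) + (1)(0.6) + (2)(0.16) + (5)(0.04) + (6)(0.12) = 1.84
E[W²] = (0)²(0.08) + (1)²(0.6) + (2)²(0.16) + (5)²(0.04) + (6)²(0.12) = 6.56
Var(W) = E[W²] − (E[W])² = 6.56 − (1.84)² = 3.1744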